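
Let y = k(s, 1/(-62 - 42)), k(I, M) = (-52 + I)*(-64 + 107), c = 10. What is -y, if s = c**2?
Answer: -2064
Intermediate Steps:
s = 100 (s = 10**2 = 100)
k(I, M) = -2236 + 43*I (k(I, M) = (-52 + I)*43 = -2236 + 43*I)
y = 2064 (y = -2236 + 43*100 = -2236 + 4300 = 2064)
-y = -1*2064 = -2064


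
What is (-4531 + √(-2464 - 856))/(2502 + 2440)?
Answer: -4531/4942 + I*√830/2471 ≈ -0.91683 + 0.011659*I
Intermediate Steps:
(-4531 + √(-2464 - 856))/(2502 + 2440) = (-4531 + √(-3320))/4942 = (-4531 + 2*I*√830)*(1/4942) = -4531/4942 + I*√830/2471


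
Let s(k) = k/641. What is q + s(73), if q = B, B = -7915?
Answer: -5073442/641 ≈ -7914.9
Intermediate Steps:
s(k) = k/641 (s(k) = k*(1/641) = k/641)
q = -7915
q + s(73) = -7915 + (1/641)*73 = -7915 + 73/641 = -5073442/641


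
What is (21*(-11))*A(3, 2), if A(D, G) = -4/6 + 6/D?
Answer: -308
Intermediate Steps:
A(D, G) = -2/3 + 6/D (A(D, G) = -4*1/6 + 6/D = -2/3 + 6/D)
(21*(-11))*A(3, 2) = (21*(-11))*(-2/3 + 6/3) = -231*(-2/3 + 6*(1/3)) = -231*(-2/3 + 2) = -231*4/3 = -308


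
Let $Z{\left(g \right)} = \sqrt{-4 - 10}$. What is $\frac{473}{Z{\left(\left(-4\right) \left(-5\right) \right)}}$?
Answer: $- \frac{473 i \sqrt{14}}{14} \approx - 126.41 i$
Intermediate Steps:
$Z{\left(g \right)} = i \sqrt{14}$ ($Z{\left(g \right)} = \sqrt{-14} = i \sqrt{14}$)
$\frac{473}{Z{\left(\left(-4\right) \left(-5\right) \right)}} = \frac{473}{i \sqrt{14}} = 473 \left(- \frac{i \sqrt{14}}{14}\right) = - \frac{473 i \sqrt{14}}{14}$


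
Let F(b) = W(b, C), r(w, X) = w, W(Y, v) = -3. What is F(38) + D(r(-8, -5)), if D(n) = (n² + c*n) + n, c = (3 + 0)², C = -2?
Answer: -19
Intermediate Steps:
F(b) = -3
c = 9 (c = 3² = 9)
D(n) = n² + 10*n (D(n) = (n² + 9*n) + n = n² + 10*n)
F(38) + D(r(-8, -5)) = -3 - 8*(10 - 8) = -3 - 8*2 = -3 - 16 = -19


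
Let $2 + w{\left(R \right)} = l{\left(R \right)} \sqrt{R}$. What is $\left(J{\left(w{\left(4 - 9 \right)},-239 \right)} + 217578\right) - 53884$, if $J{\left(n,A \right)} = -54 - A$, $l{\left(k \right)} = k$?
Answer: $163879$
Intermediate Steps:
$w{\left(R \right)} = -2 + R^{\frac{3}{2}}$ ($w{\left(R \right)} = -2 + R \sqrt{R} = -2 + R^{\frac{3}{2}}$)
$\left(J{\left(w{\left(4 - 9 \right)},-239 \right)} + 217578\right) - 53884 = \left(\left(-54 - -239\right) + 217578\right) - 53884 = \left(\left(-54 + 239\right) + 217578\right) - 53884 = \left(185 + 217578\right) - 53884 = 217763 - 53884 = 163879$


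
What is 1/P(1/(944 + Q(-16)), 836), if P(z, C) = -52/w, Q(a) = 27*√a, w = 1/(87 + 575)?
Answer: -1/34424 ≈ -2.9049e-5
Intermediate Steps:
w = 1/662 ≈ 0.0015106
P(z, C) = -34424 (P(z, C) = -52/1/662 = -52*662 = -34424)
1/P(1/(944 + Q(-16)), 836) = 1/(-34424) = -1/34424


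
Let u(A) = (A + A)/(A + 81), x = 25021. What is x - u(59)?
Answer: 1751411/70 ≈ 25020.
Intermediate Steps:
u(A) = 2*A/(81 + A) (u(A) = (2*A)/(81 + A) = 2*A/(81 + A))
x - u(59) = 25021 - 2*59/(81 + 59) = 25021 - 2*59/140 = 25021 - 1*59/70 = 25021 - 59/70 = 1751411/70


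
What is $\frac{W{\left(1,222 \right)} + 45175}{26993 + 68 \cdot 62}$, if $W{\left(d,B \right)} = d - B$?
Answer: $\frac{44954}{31209} \approx 1.4404$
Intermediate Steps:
$\frac{W{\left(1,222 \right)} + 45175}{26993 + 68 \cdot 62} = \frac{\left(1 - 222\right) + 45175}{26993 + 68 \cdot 62} = \frac{\left(1 - 222\right) + 45175}{26993 + 4216} = \frac{-221 + 45175}{31209} = 44954 \cdot \frac{1}{31209} = \frac{44954}{31209}$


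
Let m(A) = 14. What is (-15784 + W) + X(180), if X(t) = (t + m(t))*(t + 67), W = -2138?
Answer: 29996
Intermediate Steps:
X(t) = (14 + t)*(67 + t) (X(t) = (t + 14)*(t + 67) = (14 + t)*(67 + t))
(-15784 + W) + X(180) = (-15784 - 2138) + (938 + 180² + 81*180) = -17922 + (938 + 32400 + 14580) = -17922 + 47918 = 29996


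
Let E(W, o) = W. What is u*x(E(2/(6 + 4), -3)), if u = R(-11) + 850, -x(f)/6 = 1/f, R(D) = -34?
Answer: -24480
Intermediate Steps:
x(f) = -6/f
u = 816 (u = -34 + 850 = 816)
u*x(E(2/(6 + 4), -3)) = 816*(-6/(2/(6 + 4))) = 816*(-6/(2/10)) = 816*(-6/(2*(⅒))) = 816*(-6/⅕) = 816*(-6*5) = 816*(-30) = -24480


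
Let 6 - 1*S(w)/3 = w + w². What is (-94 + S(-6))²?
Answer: 27556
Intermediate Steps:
S(w) = 18 - 3*w - 3*w² (S(w) = 18 - 3*(w + w²) = 18 + (-3*w - 3*w²) = 18 - 3*w - 3*w²)
(-94 + S(-6))² = (-94 + (18 - 3*(-6) - 3*(-6)²))² = (-94 + (18 + 18 - 3*36))² = (-94 + (18 + 18 - 108))² = (-94 - 72)² = (-166)² = 27556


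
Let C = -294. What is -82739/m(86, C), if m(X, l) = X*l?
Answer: 82739/25284 ≈ 3.2724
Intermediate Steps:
-82739/m(86, C) = -82739/(86*(-294)) = -82739/(-25284) = -82739*(-1/25284) = 82739/25284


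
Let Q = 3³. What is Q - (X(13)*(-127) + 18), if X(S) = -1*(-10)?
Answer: 1279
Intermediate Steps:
Q = 27
X(S) = 10
Q - (X(13)*(-127) + 18) = 27 - (10*(-127) + 18) = 27 - (-1270 + 18) = 27 - 1*(-1252) = 27 + 1252 = 1279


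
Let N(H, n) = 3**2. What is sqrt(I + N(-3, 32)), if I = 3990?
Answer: sqrt(3999) ≈ 63.238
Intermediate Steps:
N(H, n) = 9
sqrt(I + N(-3, 32)) = sqrt(3990 + 9) = sqrt(3999)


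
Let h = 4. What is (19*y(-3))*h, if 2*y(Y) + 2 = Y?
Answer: -190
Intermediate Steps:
y(Y) = -1 + Y/2
(19*y(-3))*h = (19*(-1 + (1/2)*(-3)))*4 = (19*(-1 - 3/2))*4 = (19*(-5/2))*4 = -95/2*4 = -190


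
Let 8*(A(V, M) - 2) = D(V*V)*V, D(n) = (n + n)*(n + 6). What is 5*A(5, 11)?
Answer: 19415/4 ≈ 4853.8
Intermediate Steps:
D(n) = 2*n*(6 + n) (D(n) = (2*n)*(6 + n) = 2*n*(6 + n))
A(V, M) = 2 + V³*(6 + V²)/4 (A(V, M) = 2 + ((2*(V*V)*(6 + V*V))*V)/8 = 2 + ((2*V²*(6 + V²))*V)/8 = 2 + (2*V³*(6 + V²))/8 = 2 + V³*(6 + V²)/4)
5*A(5, 11) = 5*(2 + (¼)*5³*(6 + 5²)) = 5*(2 + (¼)*125*(6 + 25)) = 5*(2 + (¼)*125*31) = 5*(2 + 3875/4) = 5*(3883/4) = 19415/4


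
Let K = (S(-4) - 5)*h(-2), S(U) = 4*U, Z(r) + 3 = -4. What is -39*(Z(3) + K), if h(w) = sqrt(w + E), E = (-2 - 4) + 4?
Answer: 273 + 1638*I ≈ 273.0 + 1638.0*I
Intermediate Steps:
Z(r) = -7 (Z(r) = -3 - 4 = -7)
E = -2 (E = -6 + 4 = -2)
h(w) = sqrt(-2 + w) (h(w) = sqrt(w - 2) = sqrt(-2 + w))
K = -42*I (K = (4*(-4) - 5)*sqrt(-2 - 2) = (-16 - 5)*sqrt(-4) = -42*I ≈ -42.0*I)
-39*(Z(3) + K) = -39*(-7 - 42*I) = 273 + 1638*I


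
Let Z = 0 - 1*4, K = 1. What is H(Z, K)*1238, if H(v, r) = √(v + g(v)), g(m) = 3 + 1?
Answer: 0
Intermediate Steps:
g(m) = 4
Z = -4 (Z = 0 - 4 = -4)
H(v, r) = √(4 + v) (H(v, r) = √(v + 4) = √(4 + v))
H(Z, K)*1238 = √(4 - 4)*1238 = √0*1238 = 0*1238 = 0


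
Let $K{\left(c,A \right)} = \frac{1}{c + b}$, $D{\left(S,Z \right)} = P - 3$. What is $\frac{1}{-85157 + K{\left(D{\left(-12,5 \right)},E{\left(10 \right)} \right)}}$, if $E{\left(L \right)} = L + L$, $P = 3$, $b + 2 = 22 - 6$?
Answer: $- \frac{14}{1192197} \approx -1.1743 \cdot 10^{-5}$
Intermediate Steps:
$b = 14$ ($b = -2 + \left(22 - 6\right) = -2 + 16 = 14$)
$D{\left(S,Z \right)} = 0$ ($D{\left(S,Z \right)} = 3 - 3 = 0$)
$E{\left(L \right)} = 2 L$
$K{\left(c,A \right)} = \frac{1}{14 + c}$ ($K{\left(c,A \right)} = \frac{1}{c + 14} = \frac{1}{14 + c}$)
$\frac{1}{-85157 + K{\left(D{\left(-12,5 \right)},E{\left(10 \right)} \right)}} = \frac{1}{-85157 + \frac{1}{14 + 0}} = \frac{1}{-85157 + \frac{1}{14}} = \frac{1}{- \frac{1192197}{14}} = - \frac{14}{1192197}$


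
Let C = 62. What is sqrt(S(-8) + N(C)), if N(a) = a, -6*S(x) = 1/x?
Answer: sqrt(8931)/12 ≈ 7.8753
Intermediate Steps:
S(x) = -1/(6*x)
sqrt(S(-8) + N(C)) = sqrt(-1/6/(-8) + 62) = sqrt(-1/6*(-1/8) + 62) = sqrt(1/48 + 62) = sqrt(2977/48) = sqrt(8931)/12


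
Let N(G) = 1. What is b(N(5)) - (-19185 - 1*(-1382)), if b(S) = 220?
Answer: 18023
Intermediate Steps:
b(N(5)) - (-19185 - 1*(-1382)) = 220 - (-19185 - 1*(-1382)) = 220 - (-19185 + 1382) = 220 - 1*(-17803) = 220 + 17803 = 18023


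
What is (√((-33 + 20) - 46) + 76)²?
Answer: (76 + I*√59)² ≈ 5717.0 + 1167.5*I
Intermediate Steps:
(√((-33 + 20) - 46) + 76)² = (√(-13 - 46) + 76)² = (√(-59) + 76)² = (I*√59 + 76)² = (76 + I*√59)²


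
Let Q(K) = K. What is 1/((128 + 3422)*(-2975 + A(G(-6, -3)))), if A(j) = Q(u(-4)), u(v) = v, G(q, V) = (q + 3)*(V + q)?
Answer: -1/10575450 ≈ -9.4559e-8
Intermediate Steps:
G(q, V) = (3 + q)*(V + q)
A(j) = -4
1/((128 + 3422)*(-2975 + A(G(-6, -3)))) = 1/((128 + 3422)*(-2975 - 4)) = 1/(3550*(-2979)) = 1/(-10575450) = -1/10575450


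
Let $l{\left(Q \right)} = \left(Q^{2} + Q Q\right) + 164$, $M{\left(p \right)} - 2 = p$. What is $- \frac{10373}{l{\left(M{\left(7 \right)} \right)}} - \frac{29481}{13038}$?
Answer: $- \frac{12071165}{354199} \approx -34.08$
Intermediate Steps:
$M{\left(p \right)} = 2 + p$
$l{\left(Q \right)} = 164 + 2 Q^{2}$ ($l{\left(Q \right)} = \left(Q^{2} + Q^{2}\right) + 164 = 2 Q^{2} + 164 = 164 + 2 Q^{2}$)
$- \frac{10373}{l{\left(M{\left(7 \right)} \right)}} - \frac{29481}{13038} = - \frac{10373}{164 + 2 \left(2 + 7\right)^{2}} - \frac{29481}{13038} = - \frac{10373}{164 + 2 \cdot 9^{2}} - \frac{9827}{4346} = - \frac{10373}{164 + 2 \cdot 81} - \frac{9827}{4346} = - \frac{10373}{164 + 162} - \frac{9827}{4346} = - \frac{10373}{326} - \frac{9827}{4346} = - \frac{12071165}{354199}$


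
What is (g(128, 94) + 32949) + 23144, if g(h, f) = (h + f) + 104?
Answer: 56419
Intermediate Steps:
g(h, f) = 104 + f + h (g(h, f) = (f + h) + 104 = 104 + f + h)
(g(128, 94) + 32949) + 23144 = ((104 + 94 + 128) + 32949) + 23144 = (326 + 32949) + 23144 = 33275 + 23144 = 56419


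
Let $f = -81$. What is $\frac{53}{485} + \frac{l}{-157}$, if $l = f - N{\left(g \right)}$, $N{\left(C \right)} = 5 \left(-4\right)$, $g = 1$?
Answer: $\frac{37906}{76145} \approx 0.49781$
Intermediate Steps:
$N{\left(C \right)} = -20$
$l = -61$ ($l = -81 - -20 = -81 + 20 = -61$)
$\frac{53}{485} + \frac{l}{-157} = \frac{53}{485} - \frac{61}{-157} = 53 \cdot \frac{1}{485} - - \frac{61}{157} = \frac{53}{485} + \frac{61}{157} = \frac{37906}{76145}$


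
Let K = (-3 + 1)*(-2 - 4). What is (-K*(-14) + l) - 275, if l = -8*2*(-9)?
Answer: 37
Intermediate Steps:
K = 12 (K = -2*(-6) = 12)
l = 144 (l = -16*(-9) = 144)
(-K*(-14) + l) - 275 = (-1*12*(-14) + 144) - 275 = (-12*(-14) + 144) - 275 = (168 + 144) - 275 = 312 - 275 = 37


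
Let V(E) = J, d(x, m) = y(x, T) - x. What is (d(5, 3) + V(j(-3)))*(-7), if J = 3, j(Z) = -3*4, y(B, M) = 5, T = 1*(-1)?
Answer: -21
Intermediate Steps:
T = -1
j(Z) = -12
d(x, m) = 5 - x
V(E) = 3
(d(5, 3) + V(j(-3)))*(-7) = ((5 - 1*5) + 3)*(-7) = ((5 - 5) + 3)*(-7) = (0 + 3)*(-7) = 3*(-7) = -21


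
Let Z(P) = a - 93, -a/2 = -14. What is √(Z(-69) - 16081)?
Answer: 3*I*√1794 ≈ 127.07*I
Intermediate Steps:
a = 28 (a = -2*(-14) = 28)
Z(P) = -65 (Z(P) = 28 - 93 = -65)
√(Z(-69) - 16081) = √(-65 - 16081) = √(-16146) = 3*I*√1794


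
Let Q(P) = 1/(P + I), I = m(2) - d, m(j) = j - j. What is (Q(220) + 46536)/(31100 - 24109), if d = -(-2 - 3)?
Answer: 10005241/1503065 ≈ 6.6566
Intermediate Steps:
m(j) = 0
d = 5 (d = -1*(-5) = 5)
I = -5 (I = 0 - 1*5 = 0 - 5 = -5)
Q(P) = 1/(-5 + P) (Q(P) = 1/(P - 5) = 1/(-5 + P))
(Q(220) + 46536)/(31100 - 24109) = (1/(-5 + 220) + 46536)/(31100 - 24109) = (1/215 + 46536)/6991 = (1/215 + 46536)*(1/6991) = (10005241/215)*(1/6991) = 10005241/1503065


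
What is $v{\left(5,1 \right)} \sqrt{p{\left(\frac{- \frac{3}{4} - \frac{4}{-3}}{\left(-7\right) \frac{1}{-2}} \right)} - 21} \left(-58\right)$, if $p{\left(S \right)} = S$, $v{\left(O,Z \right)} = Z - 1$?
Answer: $0$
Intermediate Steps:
$v{\left(O,Z \right)} = -1 + Z$
$v{\left(5,1 \right)} \sqrt{p{\left(\frac{- \frac{3}{4} - \frac{4}{-3}}{\left(-7\right) \frac{1}{-2}} \right)} - 21} \left(-58\right) = \left(-1 + 1\right) \sqrt{\frac{- \frac{3}{4} - \frac{4}{-3}}{\left(-7\right) \frac{1}{-2}} - 21} \left(-58\right) = 0 \sqrt{\frac{\left(-3\right) \frac{1}{4} - - \frac{4}{3}}{\left(-7\right) \left(- \frac{1}{2}\right)} - 21} \left(-58\right) = 0 \sqrt{\frac{- \frac{3}{4} + \frac{4}{3}}{\frac{7}{2}} - 21} \left(-58\right) = 0 \sqrt{\frac{7}{12} \cdot \frac{2}{7} - 21} \left(-58\right) = 0 \sqrt{\frac{1}{6} - 21} \left(-58\right) = 0 \sqrt{- \frac{125}{6}} \left(-58\right) = 0 \frac{5 i \sqrt{30}}{6} \left(-58\right) = 0 \left(-58\right) = 0$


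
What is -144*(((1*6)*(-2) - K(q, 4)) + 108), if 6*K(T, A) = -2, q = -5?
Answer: -13872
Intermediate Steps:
K(T, A) = -⅓ (K(T, A) = (⅙)*(-2) = -⅓)
-144*(((1*6)*(-2) - K(q, 4)) + 108) = -144*(((1*6)*(-2) - 1*(-⅓)) + 108) = -144*((6*(-2) + ⅓) + 108) = -144*((-12 + ⅓) + 108) = -144*(-35/3 + 108) = -144*289/3 = -13872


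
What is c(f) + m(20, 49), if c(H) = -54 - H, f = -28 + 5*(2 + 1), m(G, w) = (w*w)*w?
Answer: 117608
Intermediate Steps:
m(G, w) = w³ (m(G, w) = w²*w = w³)
f = -13 (f = -28 + 5*3 = -28 + 15 = -13)
c(f) + m(20, 49) = (-54 - 1*(-13)) + 49³ = (-54 + 13) + 117649 = -41 + 117649 = 117608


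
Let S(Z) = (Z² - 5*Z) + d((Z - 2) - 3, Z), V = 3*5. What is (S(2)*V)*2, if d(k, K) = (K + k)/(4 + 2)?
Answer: -185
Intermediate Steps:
V = 15
d(k, K) = K/6 + k/6 (d(k, K) = (K + k)/6 = (K + k)*(⅙) = K/6 + k/6)
S(Z) = -⅚ + Z² - 14*Z/3 (S(Z) = (Z² - 5*Z) + (Z/6 + ((Z - 2) - 3)/6) = (Z² - 5*Z) + (Z/6 + ((-2 + Z) - 3)/6) = (Z² - 5*Z) + (Z/6 + (-5 + Z)/6) = (Z² - 5*Z) + (Z/6 + (-⅚ + Z/6)) = (Z² - 5*Z) + (-⅚ + Z/3) = -⅚ + Z² - 14*Z/3)
(S(2)*V)*2 = ((-⅚ + 2² - 14/3*2)*15)*2 = ((-⅚ + 4 - 28/3)*15)*2 = -37/6*15*2 = -185/2*2 = -185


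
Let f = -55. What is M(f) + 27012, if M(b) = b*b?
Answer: 30037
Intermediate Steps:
M(b) = b²
M(f) + 27012 = (-55)² + 27012 = 3025 + 27012 = 30037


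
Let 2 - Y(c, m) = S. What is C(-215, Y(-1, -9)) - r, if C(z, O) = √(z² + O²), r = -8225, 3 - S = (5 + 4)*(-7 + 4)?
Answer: 8225 + √47009 ≈ 8441.8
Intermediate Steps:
S = 30 (S = 3 - (5 + 4)*(-7 + 4) = 3 - 9*(-3) = 3 - 1*(-27) = 3 + 27 = 30)
Y(c, m) = -28 (Y(c, m) = 2 - 1*30 = 2 - 30 = -28)
C(z, O) = √(O² + z²)
C(-215, Y(-1, -9)) - r = √((-28)² + (-215)²) - 1*(-8225) = √(784 + 46225) + 8225 = √47009 + 8225 = 8225 + √47009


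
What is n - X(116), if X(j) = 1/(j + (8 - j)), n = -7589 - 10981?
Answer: -148561/8 ≈ -18570.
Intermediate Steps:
n = -18570
X(j) = ⅛ (X(j) = 1/8 = ⅛)
n - X(116) = -18570 - 1*⅛ = -18570 - ⅛ = -148561/8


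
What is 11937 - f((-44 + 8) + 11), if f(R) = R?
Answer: 11962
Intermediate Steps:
11937 - f((-44 + 8) + 11) = 11937 - ((-44 + 8) + 11) = 11937 - (-36 + 11) = 11937 - 1*(-25) = 11937 + 25 = 11962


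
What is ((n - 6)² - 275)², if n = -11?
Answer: 196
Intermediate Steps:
((n - 6)² - 275)² = ((-11 - 6)² - 275)² = ((-17)² - 275)² = (289 - 275)² = 14² = 196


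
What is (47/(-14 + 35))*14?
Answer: 94/3 ≈ 31.333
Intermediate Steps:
(47/(-14 + 35))*14 = (47/21)*14 = 94/3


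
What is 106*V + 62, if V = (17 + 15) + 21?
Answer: 5680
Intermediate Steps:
V = 53 (V = 32 + 21 = 53)
106*V + 62 = 106*53 + 62 = 5618 + 62 = 5680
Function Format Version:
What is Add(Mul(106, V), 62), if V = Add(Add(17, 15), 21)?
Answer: 5680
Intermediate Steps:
V = 53 (V = Add(32, 21) = 53)
Add(Mul(106, V), 62) = Add(Mul(106, 53), 62) = Add(5618, 62) = 5680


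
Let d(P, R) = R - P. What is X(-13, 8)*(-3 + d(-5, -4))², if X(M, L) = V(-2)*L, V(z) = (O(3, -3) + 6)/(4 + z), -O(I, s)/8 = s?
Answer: 480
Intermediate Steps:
O(I, s) = -8*s
V(z) = 30/(4 + z) (V(z) = (-8*(-3) + 6)/(4 + z) = (24 + 6)/(4 + z) = 30/(4 + z))
X(M, L) = 15*L (X(M, L) = (30/(4 - 2))*L = (30/2)*L = (30*(½))*L = 15*L)
X(-13, 8)*(-3 + d(-5, -4))² = (15*8)*(-3 + (-4 - 1*(-5)))² = 120*(-3 + (-4 + 5))² = 120*(-3 + 1)² = 120*(-2)² = 120*4 = 480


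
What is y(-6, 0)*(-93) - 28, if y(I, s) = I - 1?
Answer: 623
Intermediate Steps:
y(I, s) = -1 + I
y(-6, 0)*(-93) - 28 = (-1 - 6)*(-93) - 28 = -7*(-93) - 28 = 651 - 28 = 623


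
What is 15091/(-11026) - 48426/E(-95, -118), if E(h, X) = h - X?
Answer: -534292169/253598 ≈ -2106.8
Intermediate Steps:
15091/(-11026) - 48426/E(-95, -118) = 15091/(-11026) - 48426/(-95 - 1*(-118)) = 15091*(-1/11026) - 48426/(-95 + 118) = -15091/11026 - 48426/23 = -534292169/253598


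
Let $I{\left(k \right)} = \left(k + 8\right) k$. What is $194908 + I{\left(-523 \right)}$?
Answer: $464253$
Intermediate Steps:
$I{\left(k \right)} = k \left(8 + k\right)$ ($I{\left(k \right)} = \left(8 + k\right) k = k \left(8 + k\right)$)
$194908 + I{\left(-523 \right)} = 194908 - 523 \left(8 - 523\right) = 194908 - -269345 = 194908 + 269345 = 464253$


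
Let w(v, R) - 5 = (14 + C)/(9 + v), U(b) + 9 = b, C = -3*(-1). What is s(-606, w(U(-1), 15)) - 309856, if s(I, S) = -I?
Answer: -309250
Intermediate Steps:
C = 3
U(b) = -9 + b
w(v, R) = 5 + 17/(9 + v) (w(v, R) = 5 + (14 + 3)/(9 + v) = 5 + 17/(9 + v))
s(-606, w(U(-1), 15)) - 309856 = -1*(-606) - 309856 = 606 - 309856 = -309250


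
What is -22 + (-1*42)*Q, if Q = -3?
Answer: 104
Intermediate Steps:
-22 + (-1*42)*Q = -22 - 1*42*(-3) = -22 - 42*(-3) = -22 + 126 = 104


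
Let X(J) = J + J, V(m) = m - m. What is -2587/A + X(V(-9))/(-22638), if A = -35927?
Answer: 2587/35927 ≈ 0.072007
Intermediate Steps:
V(m) = 0
X(J) = 2*J
-2587/A + X(V(-9))/(-22638) = -2587/(-35927) + (2*0)/(-22638) = -2587*(-1/35927) + 0*(-1/22638) = 2587/35927 + 0 = 2587/35927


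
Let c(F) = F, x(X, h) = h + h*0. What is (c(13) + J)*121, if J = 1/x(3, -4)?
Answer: 6171/4 ≈ 1542.8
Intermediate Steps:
x(X, h) = h (x(X, h) = h + 0 = h)
J = -¼ (J = 1/(-4) = -¼ ≈ -0.25000)
(c(13) + J)*121 = (13 - ¼)*121 = (51/4)*121 = 6171/4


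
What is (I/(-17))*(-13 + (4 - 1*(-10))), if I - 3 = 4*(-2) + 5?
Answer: 0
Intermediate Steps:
I = 0 (I = 3 + (4*(-2) + 5) = 3 + (-8 + 5) = 3 - 3 = 0)
(I/(-17))*(-13 + (4 - 1*(-10))) = (0/(-17))*(-13 + (4 - 1*(-10))) = (0*(-1/17))*(-13 + (4 + 10)) = 0*(-13 + 14) = 0*1 = 0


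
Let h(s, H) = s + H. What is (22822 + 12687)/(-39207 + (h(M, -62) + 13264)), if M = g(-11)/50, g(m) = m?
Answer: -1775450/1300261 ≈ -1.3655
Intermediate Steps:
M = -11/50 ≈ -0.22000
h(s, H) = H + s
(22822 + 12687)/(-39207 + (h(M, -62) + 13264)) = (22822 + 12687)/(-39207 + ((-62 - 11/50) + 13264)) = 35509/(-39207 + (-3111/50 + 13264)) = 35509/(-39207 + 660089/50) = 35509/(-1300261/50) = 35509*(-50/1300261) = -1775450/1300261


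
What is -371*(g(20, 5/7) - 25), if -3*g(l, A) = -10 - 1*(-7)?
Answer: 8904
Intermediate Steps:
g(l, A) = 1 (g(l, A) = -(-10 - 1*(-7))/3 = -(-10 + 7)/3 = -⅓*(-3) = 1)
-371*(g(20, 5/7) - 25) = -371*(1 - 25) = -371*(-24) = 8904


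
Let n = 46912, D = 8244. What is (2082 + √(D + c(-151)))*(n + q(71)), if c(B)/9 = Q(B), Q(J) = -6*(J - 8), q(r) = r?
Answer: 97818606 + 140949*√1870 ≈ 1.0391e+8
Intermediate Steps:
Q(J) = 48 - 6*J (Q(J) = -6*(-8 + J) = 48 - 6*J)
c(B) = 432 - 54*B (c(B) = 9*(48 - 6*B) = 432 - 54*B)
(2082 + √(D + c(-151)))*(n + q(71)) = (2082 + √(8244 + (432 - 54*(-151))))*(46912 + 71) = (2082 + √(8244 + (432 + 8154)))*46983 = (2082 + √(8244 + 8586))*46983 = (2082 + √16830)*46983 = (2082 + 3*√1870)*46983 = 97818606 + 140949*√1870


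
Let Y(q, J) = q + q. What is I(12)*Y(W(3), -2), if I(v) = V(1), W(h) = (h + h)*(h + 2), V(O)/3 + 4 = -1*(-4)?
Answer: 0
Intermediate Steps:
V(O) = 0 (V(O) = -12 + 3*(-1*(-4)) = -12 + 3*4 = -12 + 12 = 0)
W(h) = 2*h*(2 + h) (W(h) = (2*h)*(2 + h) = 2*h*(2 + h))
Y(q, J) = 2*q
I(v) = 0
I(12)*Y(W(3), -2) = 0*(2*(2*3*(2 + 3))) = 0*(2*(2*3*5)) = 0*(2*30) = 0*60 = 0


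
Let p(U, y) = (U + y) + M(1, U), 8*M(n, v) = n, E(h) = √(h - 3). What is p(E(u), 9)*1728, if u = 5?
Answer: 15768 + 1728*√2 ≈ 18212.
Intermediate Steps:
E(h) = √(-3 + h)
M(n, v) = n/8
p(U, y) = ⅛ + U + y (p(U, y) = (U + y) + (⅛)*1 = (U + y) + ⅛ = ⅛ + U + y)
p(E(u), 9)*1728 = (⅛ + √(-3 + 5) + 9)*1728 = (⅛ + √2 + 9)*1728 = (73/8 + √2)*1728 = 15768 + 1728*√2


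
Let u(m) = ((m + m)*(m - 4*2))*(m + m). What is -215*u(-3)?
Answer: 85140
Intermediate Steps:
u(m) = 4*m**2*(-8 + m) (u(m) = ((2*m)*(m - 8))*(2*m) = ((2*m)*(-8 + m))*(2*m) = (2*m*(-8 + m))*(2*m) = 4*m**2*(-8 + m))
-215*u(-3) = -860*(-3)**2*(-8 - 3) = -860*9*(-11) = -215*(-396) = 85140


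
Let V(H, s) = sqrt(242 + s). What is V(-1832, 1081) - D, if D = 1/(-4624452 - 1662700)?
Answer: 1/6287152 + 21*sqrt(3) ≈ 36.373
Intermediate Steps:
D = -1/6287152 (D = 1/(-6287152) = -1/6287152 ≈ -1.5905e-7)
V(-1832, 1081) - D = sqrt(242 + 1081) - 1*(-1/6287152) = sqrt(1323) + 1/6287152 = 21*sqrt(3) + 1/6287152 = 1/6287152 + 21*sqrt(3)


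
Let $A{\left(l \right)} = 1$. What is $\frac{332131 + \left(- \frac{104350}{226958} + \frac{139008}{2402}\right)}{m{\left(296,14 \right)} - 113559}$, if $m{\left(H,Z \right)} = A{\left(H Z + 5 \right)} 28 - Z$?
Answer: $- \frac{9054677394958}{3094970527811} \approx -2.9256$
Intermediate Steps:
$m{\left(H,Z \right)} = 28 - Z$ ($m{\left(H,Z \right)} = 1 \cdot 28 - Z = 28 - Z$)
$\frac{332131 + \left(- \frac{104350}{226958} + \frac{139008}{2402}\right)}{m{\left(296,14 \right)} - 113559} = \frac{332131 + \left(- \frac{104350}{226958} + \frac{139008}{2402}\right)}{\left(28 - 14\right) - 113559} = \frac{332131 + \left(\left(-104350\right) \frac{1}{226958} + 139008 \cdot \frac{1}{2402}\right)}{\left(28 - 14\right) - 113559} = \frac{332131 + \left(- \frac{52175}{113479} + \frac{69504}{1201}\right)}{14 - 113559} = \frac{332131 + \frac{7824582241}{136288279}}{-113545} = \frac{45273386974790}{136288279} \left(- \frac{1}{113545}\right) = - \frac{9054677394958}{3094970527811}$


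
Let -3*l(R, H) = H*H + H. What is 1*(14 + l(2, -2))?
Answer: 40/3 ≈ 13.333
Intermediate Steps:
l(R, H) = -H/3 - H**2/3 (l(R, H) = -(H*H + H)/3 = -(H**2 + H)/3 = -(H + H**2)/3 = -H/3 - H**2/3)
1*(14 + l(2, -2)) = 1*(14 - 1/3*(-2)*(1 - 2)) = 1*(14 - 1/3*(-2)*(-1)) = 1*(14 - 2/3) = 1*(40/3) = 40/3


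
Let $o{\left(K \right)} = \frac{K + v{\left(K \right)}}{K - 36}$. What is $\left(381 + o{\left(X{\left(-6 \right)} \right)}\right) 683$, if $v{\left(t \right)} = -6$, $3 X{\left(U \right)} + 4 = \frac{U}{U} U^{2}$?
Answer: $\frac{9883693}{38} \approx 2.601 \cdot 10^{5}$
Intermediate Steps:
$X{\left(U \right)} = - \frac{4}{3} + \frac{U^{2}}{3}$ ($X{\left(U \right)} = - \frac{4}{3} + \frac{\frac{U}{U} U^{2}}{3} = - \frac{4}{3} + \frac{1 U^{2}}{3} = - \frac{4}{3} + \frac{U^{2}}{3}$)
$o{\left(K \right)} = \frac{-6 + K}{-36 + K}$ ($o{\left(K \right)} = \frac{K - 6}{K - 36} = \frac{-6 + K}{-36 + K}$)
$\left(381 + o{\left(X{\left(-6 \right)} \right)}\right) 683 = \left(381 + \frac{-6 - \left(\frac{4}{3} - \frac{\left(-6\right)^{2}}{3}\right)}{-36 - \left(\frac{4}{3} - \frac{\left(-6\right)^{2}}{3}\right)}\right) 683 = \left(381 + \frac{-6 + \left(- \frac{4}{3} + \frac{1}{3} \cdot 36\right)}{-36 + \left(- \frac{4}{3} + \frac{1}{3} \cdot 36\right)}\right) 683 = \left(381 + \frac{-6 + \left(- \frac{4}{3} + 12\right)}{-36 + \left(- \frac{4}{3} + 12\right)}\right) 683 = \left(381 + \frac{-6 + \frac{32}{3}}{-36 + \frac{32}{3}}\right) 683 = \left(381 + \frac{1}{- \frac{76}{3}} \cdot \frac{14}{3}\right) 683 = \left(381 - \frac{7}{38}\right) 683 = \frac{14471}{38} \cdot 683 = \frac{9883693}{38}$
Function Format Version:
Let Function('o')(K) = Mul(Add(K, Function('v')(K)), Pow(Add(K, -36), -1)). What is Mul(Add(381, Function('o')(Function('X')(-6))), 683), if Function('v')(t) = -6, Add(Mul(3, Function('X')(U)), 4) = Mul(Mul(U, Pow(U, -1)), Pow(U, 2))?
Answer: Rational(9883693, 38) ≈ 2.6010e+5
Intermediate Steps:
Function('X')(U) = Add(Rational(-4, 3), Mul(Rational(1, 3), Pow(U, 2))) (Function('X')(U) = Add(Rational(-4, 3), Mul(Rational(1, 3), Mul(Mul(U, Pow(U, -1)), Pow(U, 2)))) = Add(Rational(-4, 3), Mul(Rational(1, 3), Mul(1, Pow(U, 2)))) = Add(Rational(-4, 3), Mul(Rational(1, 3), Pow(U, 2))))
Function('o')(K) = Mul(Pow(Add(-36, K), -1), Add(-6, K)) (Function('o')(K) = Mul(Add(K, -6), Pow(Add(K, -36), -1)) = Mul(Add(-6, K), Pow(Add(-36, K), -1)) = Mul(Pow(Add(-36, K), -1), Add(-6, K)))
Mul(Add(381, Function('o')(Function('X')(-6))), 683) = Mul(Add(381, Mul(Pow(Add(-36, Add(Rational(-4, 3), Mul(Rational(1, 3), Pow(-6, 2)))), -1), Add(-6, Add(Rational(-4, 3), Mul(Rational(1, 3), Pow(-6, 2)))))), 683) = Mul(Add(381, Mul(Pow(Add(-36, Add(Rational(-4, 3), Mul(Rational(1, 3), 36))), -1), Add(-6, Add(Rational(-4, 3), Mul(Rational(1, 3), 36))))), 683) = Mul(Add(381, Mul(Pow(Add(-36, Add(Rational(-4, 3), 12)), -1), Add(-6, Add(Rational(-4, 3), 12)))), 683) = Mul(Add(381, Mul(Pow(Add(-36, Rational(32, 3)), -1), Add(-6, Rational(32, 3)))), 683) = Mul(Add(381, Mul(Pow(Rational(-76, 3), -1), Rational(14, 3))), 683) = Mul(Add(381, Mul(Rational(-3, 76), Rational(14, 3))), 683) = Mul(Add(381, Rational(-7, 38)), 683) = Mul(Rational(14471, 38), 683) = Rational(9883693, 38)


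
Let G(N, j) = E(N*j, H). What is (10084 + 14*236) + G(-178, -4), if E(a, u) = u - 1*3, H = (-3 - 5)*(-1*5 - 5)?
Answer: 13465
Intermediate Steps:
H = 80 (H = -8*(-5 - 5) = -8*(-10) = 80)
E(a, u) = -3 + u (E(a, u) = u - 3 = -3 + u)
G(N, j) = 77 (G(N, j) = -3 + 80 = 77)
(10084 + 14*236) + G(-178, -4) = (10084 + 14*236) + 77 = (10084 + 3304) + 77 = 13388 + 77 = 13465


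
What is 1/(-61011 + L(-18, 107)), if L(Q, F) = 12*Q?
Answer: -1/61227 ≈ -1.6333e-5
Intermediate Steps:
1/(-61011 + L(-18, 107)) = 1/(-61011 + 12*(-18)) = 1/(-61011 - 216) = 1/(-61227) = -1/61227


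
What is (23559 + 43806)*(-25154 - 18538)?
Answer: -2943311580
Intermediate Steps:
(23559 + 43806)*(-25154 - 18538) = 67365*(-43692) = -2943311580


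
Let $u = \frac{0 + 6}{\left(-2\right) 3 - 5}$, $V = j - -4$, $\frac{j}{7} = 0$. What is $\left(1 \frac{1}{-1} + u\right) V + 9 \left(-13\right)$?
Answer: $- \frac{1355}{11} \approx -123.18$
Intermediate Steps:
$j = 0$ ($j = 7 \cdot 0 = 0$)
$V = 4$ ($V = 0 - -4 = 0 + 4 = 4$)
$u = - \frac{6}{11}$ ($u = \frac{6}{-6 - 5} = \frac{6}{-11} = 6 \left(- \frac{1}{11}\right) = - \frac{6}{11} \approx -0.54545$)
$\left(1 \frac{1}{-1} + u\right) V + 9 \left(-13\right) = \left(1 \frac{1}{-1} - \frac{6}{11}\right) 4 + 9 \left(-13\right) = \left(1 \left(-1\right) - \frac{6}{11}\right) 4 - 117 = \left(-1 - \frac{6}{11}\right) 4 - 117 = \left(- \frac{17}{11}\right) 4 - 117 = - \frac{68}{11} - 117 = - \frac{1355}{11}$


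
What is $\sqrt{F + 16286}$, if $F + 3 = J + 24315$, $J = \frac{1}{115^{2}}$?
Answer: $\frac{\sqrt{536908551}}{115} \approx 201.49$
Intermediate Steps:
$J = \frac{1}{13225} \approx 7.5614 \cdot 10^{-5}$
$F = \frac{321526201}{13225}$ ($F = -3 + \left(\frac{1}{13225} + 24315\right) = -3 + \frac{321565876}{13225} = \frac{321526201}{13225} \approx 24312.0$)
$\sqrt{F + 16286} = \sqrt{\frac{321526201}{13225} + 16286} = \sqrt{\frac{536908551}{13225}} = \frac{\sqrt{536908551}}{115}$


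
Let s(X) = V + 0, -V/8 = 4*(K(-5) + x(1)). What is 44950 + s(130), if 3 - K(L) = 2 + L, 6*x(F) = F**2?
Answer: 134258/3 ≈ 44753.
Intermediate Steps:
x(F) = F**2/6
K(L) = 1 - L (K(L) = 3 - (2 + L) = 3 + (-2 - L) = 1 - L)
V = -592/3 (V = -32*((1 - 1*(-5)) + (1/6)*1**2) = -32*((1 + 5) + (1/6)*1) = -32*(6 + 1/6) = -32*37/6 = -8*74/3 = -592/3 ≈ -197.33)
s(X) = -592/3 (s(X) = -592/3 + 0 = -592/3)
44950 + s(130) = 44950 - 592/3 = 134258/3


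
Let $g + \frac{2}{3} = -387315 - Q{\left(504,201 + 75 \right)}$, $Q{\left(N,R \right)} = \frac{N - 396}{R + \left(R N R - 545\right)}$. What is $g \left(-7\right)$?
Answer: $\frac{312269822698883}{115177305} \approx 2.7112 \cdot 10^{6}$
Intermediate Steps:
$Q{\left(N,R \right)} = \frac{-396 + N}{-545 + R + N R^{2}}$ ($Q{\left(N,R \right)} = \frac{-396 + N}{R + \left(N R R - 545\right)} = \frac{-396 + N}{R + \left(N R^{2} - 545\right)} = \frac{-396 + N}{R + \left(-545 + N R^{2}\right)} = \frac{-396 + N}{-545 + R + N R^{2}}$)
$g = - \frac{44609974671269}{115177305}$ ($g = - \frac{2}{3} - \left(387315 + \frac{-396 + 504}{-545 + \left(201 + 75\right) + 504 \left(201 + 75\right)^{2}}\right) = - \frac{2}{3} - \left(387315 + \frac{1}{-545 + 276 + 504 \cdot 276^{2}} \cdot 108\right) = - \frac{2}{3} - \left(387315 + \frac{1}{-545 + 276 + 504 \cdot 76176} \cdot 108\right) = - \frac{2}{3} - \left(387315 + \frac{1}{-545 + 276 + 38392704} \cdot 108\right) = - \frac{2}{3} - \left(387315 + \frac{1}{38392435} \cdot 108\right) = - \frac{2}{3} - \frac{14869965962133}{38392435} = - \frac{44609974671269}{115177305} \approx -3.8732 \cdot 10^{5}$)
$g \left(-7\right) = \left(- \frac{44609974671269}{115177305}\right) \left(-7\right) = \frac{312269822698883}{115177305}$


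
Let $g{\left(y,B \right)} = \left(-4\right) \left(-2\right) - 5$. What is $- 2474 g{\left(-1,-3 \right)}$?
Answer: $-7422$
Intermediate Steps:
$g{\left(y,B \right)} = 3$ ($g{\left(y,B \right)} = 8 - 5 = 3$)
$- 2474 g{\left(-1,-3 \right)} = \left(-2474\right) 3 = -7422$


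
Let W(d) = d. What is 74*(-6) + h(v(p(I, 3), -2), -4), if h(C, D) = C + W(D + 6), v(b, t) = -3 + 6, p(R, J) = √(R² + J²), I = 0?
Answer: -439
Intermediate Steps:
p(R, J) = √(J² + R²)
v(b, t) = 3
h(C, D) = 6 + C + D (h(C, D) = C + (D + 6) = C + (6 + D) = 6 + C + D)
74*(-6) + h(v(p(I, 3), -2), -4) = 74*(-6) + (6 + 3 - 4) = -444 + 5 = -439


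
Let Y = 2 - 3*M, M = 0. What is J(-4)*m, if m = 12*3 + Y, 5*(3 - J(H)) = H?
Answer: 722/5 ≈ 144.40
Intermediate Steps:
J(H) = 3 - H/5
Y = 2 (Y = 2 - 3*0 = 2 + 0 = 2)
m = 38 (m = 12*3 + 2 = 36 + 2 = 38)
J(-4)*m = (3 - 1/5*(-4))*38 = (3 + 4/5)*38 = (19/5)*38 = 722/5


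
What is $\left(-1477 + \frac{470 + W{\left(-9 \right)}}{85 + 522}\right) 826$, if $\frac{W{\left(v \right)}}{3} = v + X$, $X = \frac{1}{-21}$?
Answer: $- \frac{740175414}{607} \approx -1.2194 \cdot 10^{6}$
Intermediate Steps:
$X = - \frac{1}{21} \approx -0.047619$
$W{\left(v \right)} = - \frac{1}{7} + 3 v$ ($W{\left(v \right)} = 3 \left(v - \frac{1}{21}\right) = 3 \left(- \frac{1}{21} + v\right) = - \frac{1}{7} + 3 v$)
$\left(-1477 + \frac{470 + W{\left(-9 \right)}}{85 + 522}\right) 826 = \left(-1477 + \frac{470 + \left(- \frac{1}{7} + 3 \left(-9\right)\right)}{85 + 522}\right) 826 = \left(-1477 + \frac{470 - \frac{190}{7}}{607}\right) 826 = \left(-1477 + \left(470 - \frac{190}{7}\right) \frac{1}{607}\right) 826 = \left(-1477 + \frac{3100}{7} \cdot \frac{1}{607}\right) 826 = \left(-1477 + \frac{3100}{4249}\right) 826 = \left(- \frac{6272673}{4249}\right) 826 = - \frac{740175414}{607}$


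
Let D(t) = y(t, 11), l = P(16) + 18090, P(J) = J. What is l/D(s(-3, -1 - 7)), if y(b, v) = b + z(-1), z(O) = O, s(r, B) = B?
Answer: -18106/9 ≈ -2011.8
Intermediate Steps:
y(b, v) = -1 + b (y(b, v) = b - 1 = -1 + b)
l = 18106 (l = 16 + 18090 = 18106)
D(t) = -1 + t
l/D(s(-3, -1 - 7)) = 18106/(-1 + (-1 - 7)) = 18106/(-1 - 8) = 18106/(-9) = 18106*(-⅑) = -18106/9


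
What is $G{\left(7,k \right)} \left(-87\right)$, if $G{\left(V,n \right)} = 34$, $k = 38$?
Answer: $-2958$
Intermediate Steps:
$G{\left(7,k \right)} \left(-87\right) = 34 \left(-87\right) = -2958$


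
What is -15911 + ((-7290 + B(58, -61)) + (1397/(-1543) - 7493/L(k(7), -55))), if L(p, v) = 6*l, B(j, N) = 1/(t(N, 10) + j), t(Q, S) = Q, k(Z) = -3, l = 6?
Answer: -1300399655/55548 ≈ -23410.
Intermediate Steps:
B(j, N) = 1/(N + j)
L(p, v) = 36 (L(p, v) = 6*6 = 36)
-15911 + ((-7290 + B(58, -61)) + (1397/(-1543) - 7493/L(k(7), -55))) = -15911 + ((-7290 + 1/(-61 + 58)) + (1397/(-1543) - 7493/36)) = -15911 + ((-7290 + 1/(-3)) + (1397*(-1/1543) - 7493*1/36)) = -15911 + ((-7290 - ⅓) + (-1397/1543 - 7493/36)) = -15911 + (-21871/3 - 11611991/55548) = -15911 - 416575427/55548 = -1300399655/55548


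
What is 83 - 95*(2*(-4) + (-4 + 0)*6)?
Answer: 3123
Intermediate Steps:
83 - 95*(2*(-4) + (-4 + 0)*6) = 83 - 95*(-8 - 4*6) = 83 - 95*(-8 - 24) = 83 - 95*(-32) = 83 + 3040 = 3123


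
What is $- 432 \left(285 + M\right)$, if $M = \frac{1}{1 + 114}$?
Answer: $- \frac{14159232}{115} \approx -1.2312 \cdot 10^{5}$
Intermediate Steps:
$M = \frac{1}{115} \approx 0.0086956$
$- 432 \left(285 + M\right) = - 432 \left(285 + \frac{1}{115}\right) = \left(-432\right) \frac{32776}{115} = - \frac{14159232}{115}$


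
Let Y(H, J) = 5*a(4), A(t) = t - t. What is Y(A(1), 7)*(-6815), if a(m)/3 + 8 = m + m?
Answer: 0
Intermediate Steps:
a(m) = -24 + 6*m (a(m) = -24 + 3*(m + m) = -24 + 3*(2*m) = -24 + 6*m)
A(t) = 0
Y(H, J) = 0 (Y(H, J) = 5*(-24 + 6*4) = 5*(-24 + 24) = 5*0 = 0)
Y(A(1), 7)*(-6815) = 0*(-6815) = 0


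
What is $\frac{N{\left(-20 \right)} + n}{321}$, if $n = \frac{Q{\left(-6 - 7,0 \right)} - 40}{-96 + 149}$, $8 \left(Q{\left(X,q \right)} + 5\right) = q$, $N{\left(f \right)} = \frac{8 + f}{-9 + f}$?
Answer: $- \frac{223}{164459} \approx -0.001356$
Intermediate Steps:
$N{\left(f \right)} = \frac{8 + f}{-9 + f}$
$Q{\left(X,q \right)} = -5 + \frac{q}{8}$
$n = - \frac{45}{53}$ ($n = \frac{\left(-5 + \frac{1}{8} \cdot 0\right) - 40}{-96 + 149} = \frac{\left(-5 + 0\right) - 40}{53} = \left(-5 - 40\right) \frac{1}{53} = \left(-45\right) \frac{1}{53} = - \frac{45}{53} \approx -0.84906$)
$\frac{N{\left(-20 \right)} + n}{321} = \frac{\frac{8 - 20}{-9 - 20} - \frac{45}{53}}{321} = \frac{\frac{1}{-29} \left(-12\right) - \frac{45}{53}}{321} = \frac{\left(- \frac{1}{29}\right) \left(-12\right) - \frac{45}{53}}{321} = \frac{\frac{12}{29} - \frac{45}{53}}{321} = \frac{1}{321} \left(- \frac{669}{1537}\right) = - \frac{223}{164459}$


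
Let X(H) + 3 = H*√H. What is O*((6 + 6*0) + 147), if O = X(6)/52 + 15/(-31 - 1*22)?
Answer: -143667/2756 + 459*√6/26 ≈ -8.8859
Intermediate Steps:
X(H) = -3 + H^(3/2) (X(H) = -3 + H*√H = -3 + H^(3/2))
O = -939/2756 + 3*√6/26 (O = (-3 + 6^(3/2))/52 + 15/(-31 - 1*22) = (-3 + 6*√6)*(1/52) + 15/(-31 - 22) = (-3/52 + 3*√6/26) + 15/(-53) = (-3/52 + 3*√6/26) + 15*(-1/53) = (-3/52 + 3*√6/26) - 15/53 = -939/2756 + 3*√6/26 ≈ -0.058078)
O*((6 + 6*0) + 147) = (-939/2756 + 3*√6/26)*((6 + 6*0) + 147) = (-939/2756 + 3*√6/26)*((6 + 0) + 147) = (-939/2756 + 3*√6/26)*(6 + 147) = (-939/2756 + 3*√6/26)*153 = -143667/2756 + 459*√6/26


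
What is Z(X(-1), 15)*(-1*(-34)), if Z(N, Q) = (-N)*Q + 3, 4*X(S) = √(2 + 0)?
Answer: 102 - 255*√2/2 ≈ -78.312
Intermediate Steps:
X(S) = √2/4 (X(S) = √(2 + 0)/4 = √2/4)
Z(N, Q) = 3 - N*Q (Z(N, Q) = -N*Q + 3 = 3 - N*Q)
Z(X(-1), 15)*(-1*(-34)) = (3 - 1*√2/4*15)*(-1*(-34)) = (3 - 15*√2/4)*34 = 102 - 255*√2/2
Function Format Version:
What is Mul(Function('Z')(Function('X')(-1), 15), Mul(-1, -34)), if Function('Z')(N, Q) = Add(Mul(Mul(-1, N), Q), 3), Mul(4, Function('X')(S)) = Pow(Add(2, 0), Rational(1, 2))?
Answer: Add(102, Mul(Rational(-255, 2), Pow(2, Rational(1, 2)))) ≈ -78.312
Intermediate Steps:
Function('X')(S) = Mul(Rational(1, 4), Pow(2, Rational(1, 2))) (Function('X')(S) = Mul(Rational(1, 4), Pow(Add(2, 0), Rational(1, 2))) = Mul(Rational(1, 4), Pow(2, Rational(1, 2))))
Function('Z')(N, Q) = Add(3, Mul(-1, N, Q)) (Function('Z')(N, Q) = Add(Mul(-1, N, Q), 3) = Add(3, Mul(-1, N, Q)))
Mul(Function('Z')(Function('X')(-1), 15), Mul(-1, -34)) = Mul(Add(3, Mul(-1, Mul(Rational(1, 4), Pow(2, Rational(1, 2))), 15)), Mul(-1, -34)) = Mul(Add(3, Mul(Rational(-15, 4), Pow(2, Rational(1, 2)))), 34) = Add(102, Mul(Rational(-255, 2), Pow(2, Rational(1, 2))))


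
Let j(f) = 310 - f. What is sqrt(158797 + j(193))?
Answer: sqrt(158914) ≈ 398.64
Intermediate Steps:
sqrt(158797 + j(193)) = sqrt(158797 + (310 - 1*193)) = sqrt(158797 + (310 - 193)) = sqrt(158797 + 117) = sqrt(158914)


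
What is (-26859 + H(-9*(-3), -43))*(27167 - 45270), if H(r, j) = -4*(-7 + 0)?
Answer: 485721593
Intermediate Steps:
H(r, j) = 28 (H(r, j) = -4*(-7) = 28)
(-26859 + H(-9*(-3), -43))*(27167 - 45270) = (-26859 + 28)*(27167 - 45270) = -26831*(-18103) = 485721593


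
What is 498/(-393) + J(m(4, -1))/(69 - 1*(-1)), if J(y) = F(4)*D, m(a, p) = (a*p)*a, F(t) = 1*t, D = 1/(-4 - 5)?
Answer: -52552/41265 ≈ -1.2735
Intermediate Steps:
D = -⅑ (D = 1/(-9) = -⅑ ≈ -0.11111)
F(t) = t
m(a, p) = p*a²
J(y) = -4/9 (J(y) = 4*(-⅑) = -4/9)
498/(-393) + J(m(4, -1))/(69 - 1*(-1)) = 498/(-393) - 4/(9*(69 - 1*(-1))) = 498*(-1/393) - 4/(9*(69 + 1)) = -166/131 - 4/9/70 = -166/131 - 4/9*1/70 = -166/131 - 2/315 = -52552/41265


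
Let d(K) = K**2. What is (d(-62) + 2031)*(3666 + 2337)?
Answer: 35267625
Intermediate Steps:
(d(-62) + 2031)*(3666 + 2337) = ((-62)**2 + 2031)*(3666 + 2337) = (3844 + 2031)*6003 = 5875*6003 = 35267625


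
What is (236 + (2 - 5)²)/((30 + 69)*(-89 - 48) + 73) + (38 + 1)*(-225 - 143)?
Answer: -38721745/2698 ≈ -14352.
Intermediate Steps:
(236 + (2 - 5)²)/((30 + 69)*(-89 - 48) + 73) + (38 + 1)*(-225 - 143) = (236 + (-3)²)/(99*(-137) + 73) + 39*(-368) = (236 + 9)/(-13563 + 73) - 14352 = 245/(-13490) - 14352 = 245*(-1/13490) - 14352 = -49/2698 - 14352 = -38721745/2698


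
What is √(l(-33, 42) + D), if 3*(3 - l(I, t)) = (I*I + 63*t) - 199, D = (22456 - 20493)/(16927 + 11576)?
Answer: 4*I*√6632502418/9501 ≈ 34.287*I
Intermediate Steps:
D = 1963/28503 ≈ 0.068870
l(I, t) = 208/3 - 21*t - I²/3 (l(I, t) = 3 - ((I*I + 63*t) - 199)/3 = 3 - ((I² + 63*t) - 199)/3 = 3 - (-199 + I² + 63*t)/3 = 3 + (199/3 - 21*t - I²/3) = 208/3 - 21*t - I²/3)
√(l(-33, 42) + D) = √((208/3 - 21*42 - ⅓*(-33)²) + 1963/28503) = √((208/3 - 882 - ⅓*1089) + 1963/28503) = √((208/3 - 882 - 363) + 1963/28503) = √(-3527/3 + 1963/28503) = √(-33508064/28503) = 4*I*√6632502418/9501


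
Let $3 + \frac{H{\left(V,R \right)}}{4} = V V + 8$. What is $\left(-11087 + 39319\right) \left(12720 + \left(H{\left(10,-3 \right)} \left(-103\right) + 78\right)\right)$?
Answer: $-860003184$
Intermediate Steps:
$H{\left(V,R \right)} = 20 + 4 V^{2}$ ($H{\left(V,R \right)} = -12 + 4 \left(V V + 8\right) = -12 + 4 \left(V^{2} + 8\right) = -12 + 4 \left(8 + V^{2}\right) = -12 + \left(32 + 4 V^{2}\right) = 20 + 4 V^{2}$)
$\left(-11087 + 39319\right) \left(12720 + \left(H{\left(10,-3 \right)} \left(-103\right) + 78\right)\right) = \left(-11087 + 39319\right) \left(12720 + \left(\left(20 + 4 \cdot 10^{2}\right) \left(-103\right) + 78\right)\right) = 28232 \left(12720 + \left(\left(20 + 4 \cdot 100\right) \left(-103\right) + 78\right)\right) = 28232 \left(12720 + \left(\left(20 + 400\right) \left(-103\right) + 78\right)\right) = 28232 \left(12720 + \left(420 \left(-103\right) + 78\right)\right) = 28232 \left(12720 + \left(-43260 + 78\right)\right) = 28232 \left(12720 - 43182\right) = 28232 \left(-30462\right) = -860003184$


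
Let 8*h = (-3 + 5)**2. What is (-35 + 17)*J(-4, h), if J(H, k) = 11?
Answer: -198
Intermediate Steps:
h = 1/2 (h = (-3 + 5)**2/8 = (1/8)*2**2 = (1/8)*4 = 1/2 ≈ 0.50000)
(-35 + 17)*J(-4, h) = (-35 + 17)*11 = -18*11 = -198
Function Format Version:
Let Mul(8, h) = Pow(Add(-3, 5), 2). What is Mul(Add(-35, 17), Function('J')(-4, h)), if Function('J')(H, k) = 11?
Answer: -198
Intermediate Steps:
h = Rational(1, 2) (h = Mul(Rational(1, 8), Pow(Add(-3, 5), 2)) = Mul(Rational(1, 8), Pow(2, 2)) = Mul(Rational(1, 8), 4) = Rational(1, 2) ≈ 0.50000)
Mul(Add(-35, 17), Function('J')(-4, h)) = Mul(Add(-35, 17), 11) = Mul(-18, 11) = -198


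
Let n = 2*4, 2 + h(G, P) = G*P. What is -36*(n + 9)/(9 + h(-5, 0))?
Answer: -612/7 ≈ -87.429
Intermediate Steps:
h(G, P) = -2 + G*P
n = 8
-36*(n + 9)/(9 + h(-5, 0)) = -36*(8 + 9)/(9 + (-2 - 5*0)) = -612/(9 + (-2 + 0)) = -612/(9 - 2) = -612/7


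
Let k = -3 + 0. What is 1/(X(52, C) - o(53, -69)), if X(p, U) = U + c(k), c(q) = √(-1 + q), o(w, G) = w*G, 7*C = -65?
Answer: 89369/325992676 - 49*I/325992676 ≈ 0.00027414 - 1.5031e-7*I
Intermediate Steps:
k = -3
C = -65/7 (C = (⅐)*(-65) = -65/7 ≈ -9.2857)
o(w, G) = G*w
X(p, U) = U + 2*I (X(p, U) = U + √(-1 - 3) = U + √(-4) = U + 2*I)
1/(X(52, C) - o(53, -69)) = 1/((-65/7 + 2*I) - (-69)*53) = 1/((-65/7 + 2*I) - 1*(-3657)) = 1/((-65/7 + 2*I) + 3657) = 1/(25534/7 + 2*I) = 49*(25534/7 - 2*I)/651985352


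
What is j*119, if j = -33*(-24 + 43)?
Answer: -74613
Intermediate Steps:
j = -627 (j = -33*19 = -627)
j*119 = -627*119 = -74613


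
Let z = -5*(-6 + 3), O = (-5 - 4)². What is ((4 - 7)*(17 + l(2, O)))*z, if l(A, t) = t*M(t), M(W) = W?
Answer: -296010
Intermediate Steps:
O = 81 (O = (-9)² = 81)
l(A, t) = t² (l(A, t) = t*t = t²)
z = 15 (z = -5*(-3) = 15)
((4 - 7)*(17 + l(2, O)))*z = ((4 - 7)*(17 + 81²))*15 = -3*(17 + 6561)*15 = -3*6578*15 = -19734*15 = -296010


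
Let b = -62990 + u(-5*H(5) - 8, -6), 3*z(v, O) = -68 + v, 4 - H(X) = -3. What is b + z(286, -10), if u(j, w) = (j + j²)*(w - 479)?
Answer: -2816482/3 ≈ -9.3883e+5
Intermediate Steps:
H(X) = 7 (H(X) = 4 - 1*(-3) = 4 + 3 = 7)
z(v, O) = -68/3 + v/3 (z(v, O) = (-68 + v)/3 = -68/3 + v/3)
u(j, w) = (-479 + w)*(j + j²) (u(j, w) = (j + j²)*(-479 + w) = (-479 + w)*(j + j²))
b = -938900 (b = -62990 + (-5*7 - 8)*(-479 - 6 - 479*(-5*7 - 8) + (-5*7 - 8)*(-6)) = -62990 + (-35 - 8)*(-479 - 6 - 479*(-35 - 8) + (-35 - 8)*(-6)) = -62990 - 43*(-479 - 6 - 479*(-43) - 43*(-6)) = -62990 - 43*(-479 - 6 + 20597 + 258) = -62990 - 43*20370 = -62990 - 875910 = -938900)
b + z(286, -10) = -938900 + (-68/3 + (⅓)*286) = -938900 + (-68/3 + 286/3) = -938900 + 218/3 = -2816482/3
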